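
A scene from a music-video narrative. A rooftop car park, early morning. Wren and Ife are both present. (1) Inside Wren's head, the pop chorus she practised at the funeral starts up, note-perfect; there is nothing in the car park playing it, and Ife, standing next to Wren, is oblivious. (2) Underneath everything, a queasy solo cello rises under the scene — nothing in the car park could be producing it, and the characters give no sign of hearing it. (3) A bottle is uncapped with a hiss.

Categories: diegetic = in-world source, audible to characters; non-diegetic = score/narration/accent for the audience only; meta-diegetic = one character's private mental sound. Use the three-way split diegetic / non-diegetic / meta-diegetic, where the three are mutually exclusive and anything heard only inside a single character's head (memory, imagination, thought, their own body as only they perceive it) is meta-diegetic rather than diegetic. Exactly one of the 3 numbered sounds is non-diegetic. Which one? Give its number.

Sound (1): the music is a memory playing inside Wren's mind alone; no real-world source, Ife can't hear it, so meta-diegetic.
Sound (2): nothing in the car park produces it and the characters don't hear it — pure soundtrack, so non-diegetic.
(3) an in-world source (a bottle); characters could hear it → diegetic.
Only (2) is non-diegetic.

2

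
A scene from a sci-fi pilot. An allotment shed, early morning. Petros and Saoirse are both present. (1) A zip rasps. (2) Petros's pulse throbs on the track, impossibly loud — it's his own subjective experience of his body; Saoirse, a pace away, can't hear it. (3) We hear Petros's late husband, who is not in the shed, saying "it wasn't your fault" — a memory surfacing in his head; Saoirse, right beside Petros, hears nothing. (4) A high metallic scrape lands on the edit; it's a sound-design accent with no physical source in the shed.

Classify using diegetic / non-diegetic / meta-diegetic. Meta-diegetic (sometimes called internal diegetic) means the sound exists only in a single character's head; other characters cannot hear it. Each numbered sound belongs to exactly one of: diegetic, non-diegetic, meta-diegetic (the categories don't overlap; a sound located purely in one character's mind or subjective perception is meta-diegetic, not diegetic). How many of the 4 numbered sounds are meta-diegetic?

(1) the sound comes from a zip physically present in the location → diegetic.
Sound (2): it's Petros's internal bodily sensation rendered as sound; only Petros 'hears' it, so meta-diegetic.
Sound (3): it's Petros's recollection rendered as sound; the other character can't hear it, so meta-diegetic.
(4) is non-diegetic: an editorial stinger — it belongs to the cut, not the story world.
Meta-diegetic: (2), (3) — that's 2.

2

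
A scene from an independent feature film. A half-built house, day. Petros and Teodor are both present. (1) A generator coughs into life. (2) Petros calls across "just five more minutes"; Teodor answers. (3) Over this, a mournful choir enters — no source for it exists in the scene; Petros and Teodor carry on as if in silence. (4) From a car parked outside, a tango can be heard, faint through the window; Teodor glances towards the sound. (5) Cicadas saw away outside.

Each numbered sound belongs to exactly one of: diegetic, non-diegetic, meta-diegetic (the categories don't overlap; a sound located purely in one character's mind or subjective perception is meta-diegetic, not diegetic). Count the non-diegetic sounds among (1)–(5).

(1) is diegetic: a generator is a real object/event in the scene's world.
(2) is diegetic: on-screen dialogue — Petros speaks and Teodor is there to hear.
(3) score with no on-screen or off-screen source; it exists for the audience alone → non-diegetic.
(4) is diegetic: it's coming from a car parked outside — a location within the story world — and Teodor reacts.
Sound (5): it's the actual ambient sound of the location, so diegetic.
So 1 of the 5 is non-diegetic: (3).

1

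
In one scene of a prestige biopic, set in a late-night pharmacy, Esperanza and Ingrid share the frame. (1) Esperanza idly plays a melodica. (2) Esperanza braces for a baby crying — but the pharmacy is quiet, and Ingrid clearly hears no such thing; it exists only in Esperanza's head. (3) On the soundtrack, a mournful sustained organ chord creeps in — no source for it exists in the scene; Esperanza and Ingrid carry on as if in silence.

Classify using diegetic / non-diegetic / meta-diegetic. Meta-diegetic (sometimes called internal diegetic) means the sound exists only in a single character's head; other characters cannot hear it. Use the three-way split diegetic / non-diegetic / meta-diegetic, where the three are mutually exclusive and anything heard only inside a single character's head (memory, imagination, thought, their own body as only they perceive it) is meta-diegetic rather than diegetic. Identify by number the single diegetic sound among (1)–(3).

Sound (1): the instrument and the performer are both in the scene, so diegetic.
Sound (2): the sound is imagined by Esperanza; nothing in the story world is producing it and Ingrid can't hear it, so meta-diegetic.
(3) is non-diegetic: nothing in the pharmacy produces it and the characters don't hear it — pure soundtrack.
Only (1) is diegetic.

1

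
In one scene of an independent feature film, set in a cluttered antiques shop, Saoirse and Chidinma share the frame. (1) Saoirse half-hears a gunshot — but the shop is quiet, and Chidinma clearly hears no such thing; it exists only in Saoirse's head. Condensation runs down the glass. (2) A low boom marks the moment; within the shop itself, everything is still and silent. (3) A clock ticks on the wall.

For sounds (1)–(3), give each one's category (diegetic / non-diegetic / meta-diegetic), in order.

meta-diegetic, non-diegetic, diegetic

(1) is meta-diegetic: Saoirse alone 'hears' it — an imagined sound, not present in the space.
(2) is non-diegetic: an editorial stinger — it belongs to the cut, not the story world.
Sound (3): an in-world source (a clock); characters could hear it, so diegetic.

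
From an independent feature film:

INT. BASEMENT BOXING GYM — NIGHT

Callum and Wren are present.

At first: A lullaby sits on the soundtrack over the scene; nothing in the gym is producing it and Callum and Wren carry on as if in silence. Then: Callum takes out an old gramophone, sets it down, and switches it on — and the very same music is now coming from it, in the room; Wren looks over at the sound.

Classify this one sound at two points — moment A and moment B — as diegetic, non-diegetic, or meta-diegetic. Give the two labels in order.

Moment A: no in-world source exists and no character can hear it — underscore → non-diegetic.
Moment B: an old gramophone is now a real source in the story world and the characters hear it → diegetic.

non-diegetic, diegetic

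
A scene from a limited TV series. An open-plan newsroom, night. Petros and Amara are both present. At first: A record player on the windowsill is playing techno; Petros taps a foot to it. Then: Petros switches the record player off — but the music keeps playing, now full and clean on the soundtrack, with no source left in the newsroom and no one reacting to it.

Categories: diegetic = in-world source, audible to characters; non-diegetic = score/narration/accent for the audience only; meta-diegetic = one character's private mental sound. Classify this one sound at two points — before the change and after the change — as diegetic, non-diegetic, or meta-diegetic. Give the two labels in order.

Before the change: a record player is a real in-scene source and Petros reacts to it → diegetic.
After the change: there is no longer any in-world source and no one can hear it — it has become underscore → non-diegetic.

diegetic, non-diegetic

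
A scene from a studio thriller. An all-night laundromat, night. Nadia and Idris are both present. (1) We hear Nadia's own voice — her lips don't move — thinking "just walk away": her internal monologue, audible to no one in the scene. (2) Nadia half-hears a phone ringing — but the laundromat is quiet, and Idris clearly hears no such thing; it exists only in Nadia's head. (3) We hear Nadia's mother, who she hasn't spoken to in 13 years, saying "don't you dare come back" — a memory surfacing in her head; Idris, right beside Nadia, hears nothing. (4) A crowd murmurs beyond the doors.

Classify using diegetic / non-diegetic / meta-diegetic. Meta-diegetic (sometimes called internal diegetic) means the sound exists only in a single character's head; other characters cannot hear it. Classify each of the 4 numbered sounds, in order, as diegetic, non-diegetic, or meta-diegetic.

Sound (1): it's Nadia's unspoken thought, heard only by the audience via her subjectivity, so meta-diegetic.
(2) is meta-diegetic: subjective to Nadia: the laundromat is silent and Idris hears nothing.
(3) is meta-diegetic: the voice is a memory playing only inside Nadia's mind; Idris can't hear it.
(4) ambient/room sound belonging to the story's physical space → diegetic.

meta-diegetic, meta-diegetic, meta-diegetic, diegetic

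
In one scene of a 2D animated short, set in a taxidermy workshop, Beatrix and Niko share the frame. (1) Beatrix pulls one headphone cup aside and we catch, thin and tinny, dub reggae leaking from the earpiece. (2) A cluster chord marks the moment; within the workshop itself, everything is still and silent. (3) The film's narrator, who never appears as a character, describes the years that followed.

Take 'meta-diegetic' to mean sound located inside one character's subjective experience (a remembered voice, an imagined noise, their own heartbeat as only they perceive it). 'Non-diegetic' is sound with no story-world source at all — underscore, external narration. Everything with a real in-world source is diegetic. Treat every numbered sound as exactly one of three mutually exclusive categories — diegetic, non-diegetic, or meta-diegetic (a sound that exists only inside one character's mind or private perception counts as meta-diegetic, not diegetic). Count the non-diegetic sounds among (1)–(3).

2

(1) is diegetic: it's leaking from a physical pair of headphones in the scene.
(2) is non-diegetic: nothing in the scene produces it; it's an accent added for the audience.
(3) the narrator exists outside the story world, addressing only the audience → non-diegetic.
So 2 of the 3 are non-diegetic: (2), (3).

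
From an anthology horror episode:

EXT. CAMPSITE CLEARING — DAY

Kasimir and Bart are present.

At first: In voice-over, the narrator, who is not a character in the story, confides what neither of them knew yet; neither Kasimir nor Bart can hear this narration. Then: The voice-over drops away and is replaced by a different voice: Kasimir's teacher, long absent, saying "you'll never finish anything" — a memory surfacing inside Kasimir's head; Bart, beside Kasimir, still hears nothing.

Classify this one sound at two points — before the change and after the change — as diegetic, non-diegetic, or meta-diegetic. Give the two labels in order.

Before the change: the external narrator addresses only the audience — outside the story world → non-diegetic.
After the change: the replacement voice is a memory inside Kasimir's mind specifically → meta-diegetic.

non-diegetic, meta-diegetic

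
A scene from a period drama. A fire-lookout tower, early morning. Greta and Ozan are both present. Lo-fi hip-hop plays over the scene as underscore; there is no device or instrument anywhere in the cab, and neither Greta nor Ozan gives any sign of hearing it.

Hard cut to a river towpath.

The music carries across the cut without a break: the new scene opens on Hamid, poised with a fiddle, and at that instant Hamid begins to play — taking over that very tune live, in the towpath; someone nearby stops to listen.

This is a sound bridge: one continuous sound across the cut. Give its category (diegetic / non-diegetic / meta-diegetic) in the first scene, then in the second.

Scene one: there's no in-world source anywhere and no character hears it — underscore for the audience only → non-diegetic.
Scene two: from the moment Hamid starts playing, the tune is being performed on a fiddle inside the story world and another character hears it → diegetic.

non-diegetic, diegetic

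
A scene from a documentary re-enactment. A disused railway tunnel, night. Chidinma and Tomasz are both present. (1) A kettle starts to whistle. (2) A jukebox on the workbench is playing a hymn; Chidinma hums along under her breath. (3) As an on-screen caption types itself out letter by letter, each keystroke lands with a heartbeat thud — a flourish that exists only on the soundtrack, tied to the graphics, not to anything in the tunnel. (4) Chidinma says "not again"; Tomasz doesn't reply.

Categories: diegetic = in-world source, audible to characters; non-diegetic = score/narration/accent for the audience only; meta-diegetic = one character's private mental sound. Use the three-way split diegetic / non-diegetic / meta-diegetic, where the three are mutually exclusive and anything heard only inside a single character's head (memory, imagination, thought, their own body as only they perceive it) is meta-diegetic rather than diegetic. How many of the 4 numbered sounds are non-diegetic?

1

Sound (1): an in-world source (a kettle); characters could hear it, so diegetic.
Sound (2): source music from a jukebox, which exists in the story world, so diegetic.
(3) is non-diegetic: the caption isn't part of the story world, so neither is the sound tied to it.
(4) Chidinma is a character speaking aloud in the scene → diegetic.
So 1 of the 4 is non-diegetic: (3).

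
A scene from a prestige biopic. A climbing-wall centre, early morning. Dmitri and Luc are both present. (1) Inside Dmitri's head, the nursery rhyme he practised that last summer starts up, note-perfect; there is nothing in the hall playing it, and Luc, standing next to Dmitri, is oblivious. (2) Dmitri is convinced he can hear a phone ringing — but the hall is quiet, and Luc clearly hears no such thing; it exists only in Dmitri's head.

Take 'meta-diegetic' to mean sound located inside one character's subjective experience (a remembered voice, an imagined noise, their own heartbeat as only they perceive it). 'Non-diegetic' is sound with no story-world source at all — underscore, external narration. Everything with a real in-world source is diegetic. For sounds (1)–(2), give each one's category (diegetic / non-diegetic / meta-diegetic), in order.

(1) it lives in Dmitri's subjectivity, not in the hall → meta-diegetic.
(2) the sound is imagined by Dmitri; nothing in the story world is producing it and Luc can't hear it → meta-diegetic.

meta-diegetic, meta-diegetic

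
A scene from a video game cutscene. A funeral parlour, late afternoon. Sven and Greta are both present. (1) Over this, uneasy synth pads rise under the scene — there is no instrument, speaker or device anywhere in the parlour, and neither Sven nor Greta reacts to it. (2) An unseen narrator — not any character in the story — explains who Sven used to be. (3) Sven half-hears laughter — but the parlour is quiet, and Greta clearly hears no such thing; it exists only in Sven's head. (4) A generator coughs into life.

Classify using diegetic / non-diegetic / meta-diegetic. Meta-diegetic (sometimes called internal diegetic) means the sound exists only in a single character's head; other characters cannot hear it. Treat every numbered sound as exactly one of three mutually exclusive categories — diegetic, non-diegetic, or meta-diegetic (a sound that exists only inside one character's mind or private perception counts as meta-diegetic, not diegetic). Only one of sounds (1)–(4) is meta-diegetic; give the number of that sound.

3

(1) is non-diegetic: it has no source in the story world and no character can hear it — it's underscore.
(2) is non-diegetic: the narrator exists outside the story world, addressing only the audience.
(3) the sound is imagined by Sven; nothing in the story world is producing it and Greta can't hear it → meta-diegetic.
Sound (4): the sound comes from a generator physically present in the location, so diegetic.
Only (3) is meta-diegetic.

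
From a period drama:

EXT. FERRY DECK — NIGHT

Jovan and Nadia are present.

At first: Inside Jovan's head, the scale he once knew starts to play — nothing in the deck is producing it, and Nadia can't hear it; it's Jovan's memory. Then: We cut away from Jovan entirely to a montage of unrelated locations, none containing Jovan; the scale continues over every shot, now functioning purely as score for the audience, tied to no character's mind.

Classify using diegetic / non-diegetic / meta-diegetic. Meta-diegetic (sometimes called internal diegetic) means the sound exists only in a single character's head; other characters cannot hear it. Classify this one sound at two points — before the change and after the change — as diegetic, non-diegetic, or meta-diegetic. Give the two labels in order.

meta-diegetic, non-diegetic

Before the change: the music lives inside Jovan's mind alone; Nadia can't hear it → meta-diegetic.
After the change: once it plays over shots Jovan isn't in, detached from any character's subjectivity, it's conventional underscore → non-diegetic.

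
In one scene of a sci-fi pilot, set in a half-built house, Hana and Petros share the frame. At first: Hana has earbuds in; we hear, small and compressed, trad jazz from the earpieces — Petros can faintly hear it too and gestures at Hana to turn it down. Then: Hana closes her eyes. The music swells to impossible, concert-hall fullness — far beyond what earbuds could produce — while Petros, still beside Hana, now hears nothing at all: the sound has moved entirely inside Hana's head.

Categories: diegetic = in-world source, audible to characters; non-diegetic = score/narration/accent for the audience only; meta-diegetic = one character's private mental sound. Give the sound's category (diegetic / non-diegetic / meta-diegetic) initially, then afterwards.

diegetic, meta-diegetic

Initially: the earbuds are a physical source both characters can hear → diegetic.
Afterwards: the music now exists only as Hana's subjective experience; Petros can no longer hear it → meta-diegetic.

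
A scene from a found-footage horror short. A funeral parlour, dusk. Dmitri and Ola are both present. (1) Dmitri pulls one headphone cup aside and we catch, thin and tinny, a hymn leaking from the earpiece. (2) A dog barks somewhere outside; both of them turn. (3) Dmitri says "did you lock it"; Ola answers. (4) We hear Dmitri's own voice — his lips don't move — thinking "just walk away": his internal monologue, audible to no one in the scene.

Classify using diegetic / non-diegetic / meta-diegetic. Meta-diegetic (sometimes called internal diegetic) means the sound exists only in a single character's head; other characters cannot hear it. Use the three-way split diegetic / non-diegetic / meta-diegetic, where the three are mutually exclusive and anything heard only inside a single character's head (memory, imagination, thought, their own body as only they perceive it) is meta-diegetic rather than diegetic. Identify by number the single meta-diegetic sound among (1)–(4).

4

Sound (1): it's leaking from a physical pair of headphones in the scene, so diegetic.
(2) is diegetic: an in-world source (a dog); characters could hear it.
Sound (3): spoken by a character present in the story world, so diegetic.
(4) internal monologue — inside Dmitri's mind, not spoken into the scene → meta-diegetic.
Only (4) is meta-diegetic.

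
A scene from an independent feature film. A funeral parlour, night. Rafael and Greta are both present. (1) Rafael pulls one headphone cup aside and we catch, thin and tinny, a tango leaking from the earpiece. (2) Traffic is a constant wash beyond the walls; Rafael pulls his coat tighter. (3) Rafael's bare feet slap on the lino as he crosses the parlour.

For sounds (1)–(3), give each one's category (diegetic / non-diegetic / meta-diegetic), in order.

diegetic, diegetic, diegetic

(1) the earpiece is a real device on Rafael's head — source music → diegetic.
(2) is diegetic: ambient/room sound belonging to the story's physical space.
(3) is diegetic: a character's body making contact with the set — an in-world sound.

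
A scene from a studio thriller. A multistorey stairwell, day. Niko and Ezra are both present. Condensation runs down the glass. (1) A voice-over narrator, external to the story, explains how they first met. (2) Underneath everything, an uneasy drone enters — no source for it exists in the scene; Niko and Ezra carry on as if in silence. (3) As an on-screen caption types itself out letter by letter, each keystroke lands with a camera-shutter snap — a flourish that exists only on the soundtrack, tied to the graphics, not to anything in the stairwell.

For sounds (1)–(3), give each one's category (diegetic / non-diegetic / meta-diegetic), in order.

non-diegetic, non-diegetic, non-diegetic

(1) is non-diegetic: commentary laid over the scene from outside the fiction.
Sound (2): nothing in the stairwell produces it and the characters don't hear it — pure soundtrack, so non-diegetic.
(3) sound married to a title/caption — outside the diegesis by definition → non-diegetic.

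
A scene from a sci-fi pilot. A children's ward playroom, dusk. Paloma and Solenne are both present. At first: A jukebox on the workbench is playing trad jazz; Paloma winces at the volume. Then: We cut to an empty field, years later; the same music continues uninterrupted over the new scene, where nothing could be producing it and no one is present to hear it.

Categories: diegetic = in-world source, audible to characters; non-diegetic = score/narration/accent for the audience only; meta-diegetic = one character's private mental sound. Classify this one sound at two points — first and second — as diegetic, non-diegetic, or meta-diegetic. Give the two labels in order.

diegetic, non-diegetic

First: a jukebox is a real in-scene source and Paloma reacts to it → diegetic.
Second: there is no longer any in-world source and no one can hear it — it has become underscore → non-diegetic.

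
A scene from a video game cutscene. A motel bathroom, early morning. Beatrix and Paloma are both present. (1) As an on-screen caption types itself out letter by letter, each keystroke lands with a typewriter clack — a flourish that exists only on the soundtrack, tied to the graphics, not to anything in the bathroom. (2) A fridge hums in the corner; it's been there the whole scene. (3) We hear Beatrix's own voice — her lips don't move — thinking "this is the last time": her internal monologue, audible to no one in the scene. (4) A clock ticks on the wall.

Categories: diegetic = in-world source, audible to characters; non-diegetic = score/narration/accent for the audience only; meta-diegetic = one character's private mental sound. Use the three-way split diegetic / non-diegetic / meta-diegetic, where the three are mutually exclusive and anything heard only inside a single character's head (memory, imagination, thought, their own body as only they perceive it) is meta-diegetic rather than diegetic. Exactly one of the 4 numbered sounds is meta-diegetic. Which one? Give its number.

(1) it accompanies on-screen graphics, not anything inside the story world → non-diegetic.
(2) is diegetic: a fridge is part of the location's real environment.
(3) is meta-diegetic: Beatrix's thought-voice: a private mental sound no other character can hear.
Sound (4): an in-world source (a clock); characters could hear it, so diegetic.
Only (3) is meta-diegetic.

3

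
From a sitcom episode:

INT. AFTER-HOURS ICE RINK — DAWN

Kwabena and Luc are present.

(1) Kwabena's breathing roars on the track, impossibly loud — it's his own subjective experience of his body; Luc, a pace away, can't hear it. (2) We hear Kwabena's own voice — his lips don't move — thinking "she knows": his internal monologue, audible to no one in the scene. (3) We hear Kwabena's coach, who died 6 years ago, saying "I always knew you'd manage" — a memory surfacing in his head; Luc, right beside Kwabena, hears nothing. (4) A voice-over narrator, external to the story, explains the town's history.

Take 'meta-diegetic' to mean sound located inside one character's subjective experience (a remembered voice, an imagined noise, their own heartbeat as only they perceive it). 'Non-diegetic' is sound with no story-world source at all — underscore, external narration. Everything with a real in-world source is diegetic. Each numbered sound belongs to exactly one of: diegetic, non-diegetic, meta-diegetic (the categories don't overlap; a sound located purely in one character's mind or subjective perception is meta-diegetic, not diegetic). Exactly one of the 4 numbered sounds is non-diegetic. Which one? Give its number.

(1) a subjective body sound — Kwabena's private perception, inaudible to Luc → meta-diegetic.
(2) it's Kwabena's unspoken thought, heard only by the audience via his subjectivity → meta-diegetic.
(3) it's Kwabena's recollection rendered as sound; the other character can't hear it → meta-diegetic.
Sound (4): external voice-over — not a character, not heard by anyone in the scene, so non-diegetic.
Only (4) is non-diegetic.

4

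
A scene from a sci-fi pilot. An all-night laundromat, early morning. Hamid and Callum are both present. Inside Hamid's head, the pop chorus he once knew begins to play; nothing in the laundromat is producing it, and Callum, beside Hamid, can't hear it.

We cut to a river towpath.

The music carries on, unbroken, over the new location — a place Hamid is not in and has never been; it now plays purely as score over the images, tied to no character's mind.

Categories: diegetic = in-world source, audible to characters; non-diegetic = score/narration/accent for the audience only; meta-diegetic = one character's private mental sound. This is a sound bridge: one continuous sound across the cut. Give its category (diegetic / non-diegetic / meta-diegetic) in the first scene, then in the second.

Scene one: the music exists only inside Hamid's mind; Callum can't hear it → meta-diegetic.
Scene two: it's detached from Hamid entirely and plays over unrelated images with no in-world source — conventional underscore → non-diegetic.

meta-diegetic, non-diegetic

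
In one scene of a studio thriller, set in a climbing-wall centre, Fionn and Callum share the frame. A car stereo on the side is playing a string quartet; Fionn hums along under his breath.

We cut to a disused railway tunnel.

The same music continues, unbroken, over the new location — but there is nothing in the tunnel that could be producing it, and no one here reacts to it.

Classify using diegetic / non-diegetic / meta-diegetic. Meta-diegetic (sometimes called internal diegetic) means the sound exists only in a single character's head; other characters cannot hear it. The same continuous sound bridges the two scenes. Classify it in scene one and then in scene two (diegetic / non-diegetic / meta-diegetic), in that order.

diegetic, non-diegetic

Scene one: a car stereo is an on-screen source and Fionn reacts to it → diegetic.
Scene two: there is no source in the tunnel and no one hears it — it's now underscore → non-diegetic.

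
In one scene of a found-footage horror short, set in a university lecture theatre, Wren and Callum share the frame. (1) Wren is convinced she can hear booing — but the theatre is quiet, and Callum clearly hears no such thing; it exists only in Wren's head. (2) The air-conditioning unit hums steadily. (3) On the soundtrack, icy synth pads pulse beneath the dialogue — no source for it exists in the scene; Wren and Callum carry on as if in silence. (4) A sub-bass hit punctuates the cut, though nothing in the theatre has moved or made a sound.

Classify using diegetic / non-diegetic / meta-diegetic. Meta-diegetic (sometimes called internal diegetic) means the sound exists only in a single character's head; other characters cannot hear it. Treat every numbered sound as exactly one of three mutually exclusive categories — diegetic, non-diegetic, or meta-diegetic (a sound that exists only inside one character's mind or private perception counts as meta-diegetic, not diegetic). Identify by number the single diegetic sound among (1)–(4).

(1) is meta-diegetic: Wren alone 'hears' it — an imagined sound, not present in the space.
Sound (2): the air-conditioning unit is part of the location's real environment, so diegetic.
Sound (3): nothing in the theatre produces it and the characters don't hear it — pure soundtrack, so non-diegetic.
(4) is non-diegetic: an editorial stinger — it belongs to the cut, not the story world.
Only (2) is diegetic.

2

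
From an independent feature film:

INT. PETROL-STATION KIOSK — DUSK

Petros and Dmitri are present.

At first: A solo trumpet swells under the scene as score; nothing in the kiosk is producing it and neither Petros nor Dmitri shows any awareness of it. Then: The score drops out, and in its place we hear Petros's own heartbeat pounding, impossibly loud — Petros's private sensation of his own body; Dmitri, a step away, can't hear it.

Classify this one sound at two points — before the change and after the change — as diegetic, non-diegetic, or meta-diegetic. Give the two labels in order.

Before the change: underscore with no in-world source, inaudible to the characters → non-diegetic.
After the change: the body sound is Petros's subjective perception alone — Dmitri can't hear it → meta-diegetic.

non-diegetic, meta-diegetic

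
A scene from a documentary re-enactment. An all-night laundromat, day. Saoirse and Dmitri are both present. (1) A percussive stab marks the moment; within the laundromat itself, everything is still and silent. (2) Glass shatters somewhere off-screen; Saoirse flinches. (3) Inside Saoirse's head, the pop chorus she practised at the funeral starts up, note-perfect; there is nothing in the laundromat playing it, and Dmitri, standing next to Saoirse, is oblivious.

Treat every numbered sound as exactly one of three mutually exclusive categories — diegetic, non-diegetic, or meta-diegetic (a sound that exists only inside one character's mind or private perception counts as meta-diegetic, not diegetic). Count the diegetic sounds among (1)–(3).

Sound (1): an editorial stinger — it belongs to the cut, not the story world, so non-diegetic.
(2) is diegetic: glass is a real object/event in the scene's world.
(3) is meta-diegetic: remembered music, private to Saoirse — Dmitri is oblivious because it isn't in the room.
So 1 of the 3 is diegetic: (2).

1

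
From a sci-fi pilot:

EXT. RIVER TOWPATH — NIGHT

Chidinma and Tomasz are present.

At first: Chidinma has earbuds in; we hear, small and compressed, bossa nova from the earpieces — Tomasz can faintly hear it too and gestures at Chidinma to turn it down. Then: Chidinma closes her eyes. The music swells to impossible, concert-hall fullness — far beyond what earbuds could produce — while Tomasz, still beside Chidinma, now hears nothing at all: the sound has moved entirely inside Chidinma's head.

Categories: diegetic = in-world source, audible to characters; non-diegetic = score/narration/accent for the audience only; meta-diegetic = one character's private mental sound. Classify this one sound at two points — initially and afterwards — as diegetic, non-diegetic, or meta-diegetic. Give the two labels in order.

Initially: the earbuds are a physical source both characters can hear → diegetic.
Afterwards: the music now exists only as Chidinma's subjective experience; Tomasz can no longer hear it → meta-diegetic.

diegetic, meta-diegetic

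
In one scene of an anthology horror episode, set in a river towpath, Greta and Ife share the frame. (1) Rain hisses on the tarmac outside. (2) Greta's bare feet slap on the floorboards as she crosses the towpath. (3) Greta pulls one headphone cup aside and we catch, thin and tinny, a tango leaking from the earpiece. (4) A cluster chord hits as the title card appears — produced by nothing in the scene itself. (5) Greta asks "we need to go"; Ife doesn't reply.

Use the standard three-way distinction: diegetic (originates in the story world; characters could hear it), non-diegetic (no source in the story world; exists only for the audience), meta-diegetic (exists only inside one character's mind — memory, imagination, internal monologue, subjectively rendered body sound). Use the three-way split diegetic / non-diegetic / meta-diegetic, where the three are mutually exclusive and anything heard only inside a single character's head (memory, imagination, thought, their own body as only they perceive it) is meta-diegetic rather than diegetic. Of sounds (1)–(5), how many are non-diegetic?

Sound (1): it's the actual ambient sound of the location, so diegetic.
(2) is diegetic: Greta's footsteps are produced in the story world.
(3) the earpiece is a real device on Greta's head — source music → diegetic.
(4) is non-diegetic: an editorial stinger — it belongs to the cut, not the story world.
Sound (5): Greta is a character speaking aloud in the scene, so diegetic.
So 1 of the 5 is non-diegetic: (4).

1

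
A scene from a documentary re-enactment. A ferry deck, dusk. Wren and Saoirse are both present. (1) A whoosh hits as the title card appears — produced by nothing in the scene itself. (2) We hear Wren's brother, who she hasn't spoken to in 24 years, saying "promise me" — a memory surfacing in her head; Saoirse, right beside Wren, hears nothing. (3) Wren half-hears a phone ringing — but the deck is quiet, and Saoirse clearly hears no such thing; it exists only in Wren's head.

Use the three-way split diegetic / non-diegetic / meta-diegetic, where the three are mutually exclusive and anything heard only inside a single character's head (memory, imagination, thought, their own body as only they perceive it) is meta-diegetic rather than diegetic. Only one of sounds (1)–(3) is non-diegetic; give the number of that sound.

1

(1) an editorial stinger — it belongs to the cut, not the story world → non-diegetic.
(2) a remembered line, private to Wren — not present in the room, not audible to Saoirse → meta-diegetic.
(3) Wren alone 'hears' it — an imagined sound, not present in the space → meta-diegetic.
Only (1) is non-diegetic.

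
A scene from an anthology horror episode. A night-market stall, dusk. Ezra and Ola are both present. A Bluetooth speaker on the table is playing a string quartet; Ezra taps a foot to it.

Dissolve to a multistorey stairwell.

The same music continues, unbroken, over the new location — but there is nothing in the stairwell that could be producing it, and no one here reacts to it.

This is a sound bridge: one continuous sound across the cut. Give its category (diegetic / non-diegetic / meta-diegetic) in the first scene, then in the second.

Scene one: a Bluetooth speaker is an on-screen source and Ezra reacts to it → diegetic.
Scene two: there is no source in the stairwell and no one hears it — it's now underscore → non-diegetic.

diegetic, non-diegetic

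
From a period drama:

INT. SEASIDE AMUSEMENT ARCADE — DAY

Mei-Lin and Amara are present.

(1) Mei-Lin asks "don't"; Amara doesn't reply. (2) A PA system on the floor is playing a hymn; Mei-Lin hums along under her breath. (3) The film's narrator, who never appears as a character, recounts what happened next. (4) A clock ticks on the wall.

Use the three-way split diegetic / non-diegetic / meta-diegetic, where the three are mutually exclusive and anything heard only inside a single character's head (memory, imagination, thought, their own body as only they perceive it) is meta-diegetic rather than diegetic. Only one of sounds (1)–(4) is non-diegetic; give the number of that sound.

3

(1) is diegetic: spoken by a character present in the story world.
(2) source music from a PA system, which exists in the story world → diegetic.
(3) commentary laid over the scene from outside the fiction → non-diegetic.
(4) is diegetic: the sound comes from a clock physically present in the location.
Only (3) is non-diegetic.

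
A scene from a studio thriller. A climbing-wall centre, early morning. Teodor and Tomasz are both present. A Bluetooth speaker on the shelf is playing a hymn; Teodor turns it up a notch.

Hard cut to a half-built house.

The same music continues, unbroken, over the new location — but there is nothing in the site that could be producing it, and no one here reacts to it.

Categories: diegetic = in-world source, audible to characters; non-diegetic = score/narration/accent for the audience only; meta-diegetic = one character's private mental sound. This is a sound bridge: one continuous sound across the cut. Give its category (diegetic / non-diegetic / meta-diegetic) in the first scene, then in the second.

diegetic, non-diegetic

Scene one: a Bluetooth speaker is an on-screen source and Teodor reacts to it → diegetic.
Scene two: there is no source in the site and no one hears it — it's now underscore → non-diegetic.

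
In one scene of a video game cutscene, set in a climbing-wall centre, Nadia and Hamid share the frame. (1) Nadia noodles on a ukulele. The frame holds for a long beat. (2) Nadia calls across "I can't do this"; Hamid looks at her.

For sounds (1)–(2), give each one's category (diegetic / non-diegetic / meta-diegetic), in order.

diegetic, diegetic

Sound (1): Nadia is producing the music live, in the story world, so diegetic.
Sound (2): Nadia is a character speaking aloud in the scene, so diegetic.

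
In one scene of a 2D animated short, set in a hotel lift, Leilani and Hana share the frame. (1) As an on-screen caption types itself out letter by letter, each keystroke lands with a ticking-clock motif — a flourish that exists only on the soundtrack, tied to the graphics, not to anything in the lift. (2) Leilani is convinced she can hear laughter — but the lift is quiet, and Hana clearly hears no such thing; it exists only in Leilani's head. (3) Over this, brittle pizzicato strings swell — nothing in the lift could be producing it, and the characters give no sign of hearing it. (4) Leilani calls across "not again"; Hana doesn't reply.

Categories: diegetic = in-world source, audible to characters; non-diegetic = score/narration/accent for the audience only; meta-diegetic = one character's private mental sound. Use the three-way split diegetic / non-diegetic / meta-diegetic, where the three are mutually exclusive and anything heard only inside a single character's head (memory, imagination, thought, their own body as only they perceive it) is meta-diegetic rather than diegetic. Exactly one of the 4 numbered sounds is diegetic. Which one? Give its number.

(1) it accompanies on-screen graphics, not anything inside the story world → non-diegetic.
Sound (2): subjective to Leilani: the lift is silent and Hana hears nothing, so meta-diegetic.
Sound (3): it has no source in the story world and no character can hear it — it's underscore, so non-diegetic.
Sound (4): spoken by a character present in the story world, so diegetic.
Only (4) is diegetic.

4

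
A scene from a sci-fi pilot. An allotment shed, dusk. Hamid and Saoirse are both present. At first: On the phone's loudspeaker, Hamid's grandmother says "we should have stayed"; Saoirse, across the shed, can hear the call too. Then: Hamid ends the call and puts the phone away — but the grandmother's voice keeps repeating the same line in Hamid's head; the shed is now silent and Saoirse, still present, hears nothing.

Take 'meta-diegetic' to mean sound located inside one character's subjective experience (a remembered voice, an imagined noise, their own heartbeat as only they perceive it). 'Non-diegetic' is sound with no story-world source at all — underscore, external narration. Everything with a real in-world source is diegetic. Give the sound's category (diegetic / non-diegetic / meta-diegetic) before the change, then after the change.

Before the change: the loudspeaker is an in-world source; both Hamid and Saoirse hear the call → diegetic.
After the change: with the phone off, the voice continues only as Hamid's private mental replay — Saoirse can't hear it → meta-diegetic.

diegetic, meta-diegetic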